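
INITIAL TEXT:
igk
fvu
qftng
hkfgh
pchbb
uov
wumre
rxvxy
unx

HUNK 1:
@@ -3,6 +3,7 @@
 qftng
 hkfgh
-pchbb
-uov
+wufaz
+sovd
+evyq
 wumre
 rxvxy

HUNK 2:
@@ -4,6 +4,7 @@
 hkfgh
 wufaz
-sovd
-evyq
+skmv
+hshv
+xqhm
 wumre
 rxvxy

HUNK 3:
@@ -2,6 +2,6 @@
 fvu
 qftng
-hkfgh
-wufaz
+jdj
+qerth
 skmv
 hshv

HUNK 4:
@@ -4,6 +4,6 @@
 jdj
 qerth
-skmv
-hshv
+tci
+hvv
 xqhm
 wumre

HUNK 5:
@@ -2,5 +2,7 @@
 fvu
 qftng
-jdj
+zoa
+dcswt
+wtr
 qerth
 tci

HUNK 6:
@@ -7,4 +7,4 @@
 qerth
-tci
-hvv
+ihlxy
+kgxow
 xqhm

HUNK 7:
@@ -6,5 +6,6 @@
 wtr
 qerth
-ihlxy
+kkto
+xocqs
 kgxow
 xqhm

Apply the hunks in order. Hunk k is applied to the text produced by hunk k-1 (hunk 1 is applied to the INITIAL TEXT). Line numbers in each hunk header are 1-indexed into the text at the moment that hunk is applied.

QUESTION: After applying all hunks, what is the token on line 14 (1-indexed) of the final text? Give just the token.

Hunk 1: at line 3 remove [pchbb,uov] add [wufaz,sovd,evyq] -> 10 lines: igk fvu qftng hkfgh wufaz sovd evyq wumre rxvxy unx
Hunk 2: at line 4 remove [sovd,evyq] add [skmv,hshv,xqhm] -> 11 lines: igk fvu qftng hkfgh wufaz skmv hshv xqhm wumre rxvxy unx
Hunk 3: at line 2 remove [hkfgh,wufaz] add [jdj,qerth] -> 11 lines: igk fvu qftng jdj qerth skmv hshv xqhm wumre rxvxy unx
Hunk 4: at line 4 remove [skmv,hshv] add [tci,hvv] -> 11 lines: igk fvu qftng jdj qerth tci hvv xqhm wumre rxvxy unx
Hunk 5: at line 2 remove [jdj] add [zoa,dcswt,wtr] -> 13 lines: igk fvu qftng zoa dcswt wtr qerth tci hvv xqhm wumre rxvxy unx
Hunk 6: at line 7 remove [tci,hvv] add [ihlxy,kgxow] -> 13 lines: igk fvu qftng zoa dcswt wtr qerth ihlxy kgxow xqhm wumre rxvxy unx
Hunk 7: at line 6 remove [ihlxy] add [kkto,xocqs] -> 14 lines: igk fvu qftng zoa dcswt wtr qerth kkto xocqs kgxow xqhm wumre rxvxy unx
Final line 14: unx

Answer: unx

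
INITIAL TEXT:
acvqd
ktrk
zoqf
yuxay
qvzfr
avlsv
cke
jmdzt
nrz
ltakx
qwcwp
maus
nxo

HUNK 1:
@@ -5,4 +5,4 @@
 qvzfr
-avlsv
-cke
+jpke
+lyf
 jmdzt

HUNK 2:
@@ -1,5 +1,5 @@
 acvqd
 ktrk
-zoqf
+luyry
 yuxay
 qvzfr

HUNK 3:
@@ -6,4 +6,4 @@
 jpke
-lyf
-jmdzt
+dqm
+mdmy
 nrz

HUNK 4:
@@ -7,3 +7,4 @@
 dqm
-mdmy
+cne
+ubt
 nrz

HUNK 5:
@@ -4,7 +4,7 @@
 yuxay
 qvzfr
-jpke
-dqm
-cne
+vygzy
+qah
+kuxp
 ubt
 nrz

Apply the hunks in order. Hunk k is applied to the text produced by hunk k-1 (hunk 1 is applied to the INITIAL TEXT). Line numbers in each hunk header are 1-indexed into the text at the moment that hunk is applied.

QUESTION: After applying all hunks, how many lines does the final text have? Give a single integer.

Answer: 14

Derivation:
Hunk 1: at line 5 remove [avlsv,cke] add [jpke,lyf] -> 13 lines: acvqd ktrk zoqf yuxay qvzfr jpke lyf jmdzt nrz ltakx qwcwp maus nxo
Hunk 2: at line 1 remove [zoqf] add [luyry] -> 13 lines: acvqd ktrk luyry yuxay qvzfr jpke lyf jmdzt nrz ltakx qwcwp maus nxo
Hunk 3: at line 6 remove [lyf,jmdzt] add [dqm,mdmy] -> 13 lines: acvqd ktrk luyry yuxay qvzfr jpke dqm mdmy nrz ltakx qwcwp maus nxo
Hunk 4: at line 7 remove [mdmy] add [cne,ubt] -> 14 lines: acvqd ktrk luyry yuxay qvzfr jpke dqm cne ubt nrz ltakx qwcwp maus nxo
Hunk 5: at line 4 remove [jpke,dqm,cne] add [vygzy,qah,kuxp] -> 14 lines: acvqd ktrk luyry yuxay qvzfr vygzy qah kuxp ubt nrz ltakx qwcwp maus nxo
Final line count: 14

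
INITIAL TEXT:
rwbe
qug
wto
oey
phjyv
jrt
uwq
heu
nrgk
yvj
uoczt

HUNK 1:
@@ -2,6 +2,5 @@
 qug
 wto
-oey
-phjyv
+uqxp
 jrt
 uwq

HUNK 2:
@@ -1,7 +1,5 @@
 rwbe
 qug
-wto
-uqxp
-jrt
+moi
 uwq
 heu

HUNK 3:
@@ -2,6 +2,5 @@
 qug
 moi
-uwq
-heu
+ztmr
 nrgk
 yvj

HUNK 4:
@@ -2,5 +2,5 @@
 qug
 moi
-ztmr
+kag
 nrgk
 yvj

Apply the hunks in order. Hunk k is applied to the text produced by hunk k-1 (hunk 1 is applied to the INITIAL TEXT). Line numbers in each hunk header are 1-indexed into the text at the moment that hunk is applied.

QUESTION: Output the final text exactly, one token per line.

Answer: rwbe
qug
moi
kag
nrgk
yvj
uoczt

Derivation:
Hunk 1: at line 2 remove [oey,phjyv] add [uqxp] -> 10 lines: rwbe qug wto uqxp jrt uwq heu nrgk yvj uoczt
Hunk 2: at line 1 remove [wto,uqxp,jrt] add [moi] -> 8 lines: rwbe qug moi uwq heu nrgk yvj uoczt
Hunk 3: at line 2 remove [uwq,heu] add [ztmr] -> 7 lines: rwbe qug moi ztmr nrgk yvj uoczt
Hunk 4: at line 2 remove [ztmr] add [kag] -> 7 lines: rwbe qug moi kag nrgk yvj uoczt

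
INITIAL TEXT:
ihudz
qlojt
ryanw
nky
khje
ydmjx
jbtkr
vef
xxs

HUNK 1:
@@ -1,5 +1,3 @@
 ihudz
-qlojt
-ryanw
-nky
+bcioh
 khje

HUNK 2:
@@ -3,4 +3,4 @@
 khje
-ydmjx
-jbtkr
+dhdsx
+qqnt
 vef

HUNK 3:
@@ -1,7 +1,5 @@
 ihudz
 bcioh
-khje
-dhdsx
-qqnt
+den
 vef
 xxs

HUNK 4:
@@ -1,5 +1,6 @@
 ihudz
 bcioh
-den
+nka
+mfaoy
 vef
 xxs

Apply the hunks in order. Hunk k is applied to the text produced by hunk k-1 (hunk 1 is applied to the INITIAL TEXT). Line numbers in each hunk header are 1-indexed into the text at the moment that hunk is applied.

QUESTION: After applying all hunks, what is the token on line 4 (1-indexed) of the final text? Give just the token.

Hunk 1: at line 1 remove [qlojt,ryanw,nky] add [bcioh] -> 7 lines: ihudz bcioh khje ydmjx jbtkr vef xxs
Hunk 2: at line 3 remove [ydmjx,jbtkr] add [dhdsx,qqnt] -> 7 lines: ihudz bcioh khje dhdsx qqnt vef xxs
Hunk 3: at line 1 remove [khje,dhdsx,qqnt] add [den] -> 5 lines: ihudz bcioh den vef xxs
Hunk 4: at line 1 remove [den] add [nka,mfaoy] -> 6 lines: ihudz bcioh nka mfaoy vef xxs
Final line 4: mfaoy

Answer: mfaoy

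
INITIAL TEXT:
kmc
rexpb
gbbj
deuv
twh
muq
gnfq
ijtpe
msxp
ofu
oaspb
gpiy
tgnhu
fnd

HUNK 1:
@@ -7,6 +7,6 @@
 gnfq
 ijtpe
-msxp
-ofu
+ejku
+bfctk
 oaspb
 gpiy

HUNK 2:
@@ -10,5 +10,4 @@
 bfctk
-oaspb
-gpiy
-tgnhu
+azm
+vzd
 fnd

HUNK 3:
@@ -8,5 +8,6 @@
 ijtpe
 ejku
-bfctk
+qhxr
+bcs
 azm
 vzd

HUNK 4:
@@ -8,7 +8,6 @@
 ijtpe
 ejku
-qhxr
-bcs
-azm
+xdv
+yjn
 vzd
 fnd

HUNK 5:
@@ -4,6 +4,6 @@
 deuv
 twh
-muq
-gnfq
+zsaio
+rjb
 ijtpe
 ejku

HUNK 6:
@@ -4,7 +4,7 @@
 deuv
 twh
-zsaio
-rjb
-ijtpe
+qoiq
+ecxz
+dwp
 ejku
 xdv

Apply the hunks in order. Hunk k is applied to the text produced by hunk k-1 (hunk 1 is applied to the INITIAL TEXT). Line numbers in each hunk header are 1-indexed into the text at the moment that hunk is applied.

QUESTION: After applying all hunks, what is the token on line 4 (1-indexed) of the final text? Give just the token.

Answer: deuv

Derivation:
Hunk 1: at line 7 remove [msxp,ofu] add [ejku,bfctk] -> 14 lines: kmc rexpb gbbj deuv twh muq gnfq ijtpe ejku bfctk oaspb gpiy tgnhu fnd
Hunk 2: at line 10 remove [oaspb,gpiy,tgnhu] add [azm,vzd] -> 13 lines: kmc rexpb gbbj deuv twh muq gnfq ijtpe ejku bfctk azm vzd fnd
Hunk 3: at line 8 remove [bfctk] add [qhxr,bcs] -> 14 lines: kmc rexpb gbbj deuv twh muq gnfq ijtpe ejku qhxr bcs azm vzd fnd
Hunk 4: at line 8 remove [qhxr,bcs,azm] add [xdv,yjn] -> 13 lines: kmc rexpb gbbj deuv twh muq gnfq ijtpe ejku xdv yjn vzd fnd
Hunk 5: at line 4 remove [muq,gnfq] add [zsaio,rjb] -> 13 lines: kmc rexpb gbbj deuv twh zsaio rjb ijtpe ejku xdv yjn vzd fnd
Hunk 6: at line 4 remove [zsaio,rjb,ijtpe] add [qoiq,ecxz,dwp] -> 13 lines: kmc rexpb gbbj deuv twh qoiq ecxz dwp ejku xdv yjn vzd fnd
Final line 4: deuv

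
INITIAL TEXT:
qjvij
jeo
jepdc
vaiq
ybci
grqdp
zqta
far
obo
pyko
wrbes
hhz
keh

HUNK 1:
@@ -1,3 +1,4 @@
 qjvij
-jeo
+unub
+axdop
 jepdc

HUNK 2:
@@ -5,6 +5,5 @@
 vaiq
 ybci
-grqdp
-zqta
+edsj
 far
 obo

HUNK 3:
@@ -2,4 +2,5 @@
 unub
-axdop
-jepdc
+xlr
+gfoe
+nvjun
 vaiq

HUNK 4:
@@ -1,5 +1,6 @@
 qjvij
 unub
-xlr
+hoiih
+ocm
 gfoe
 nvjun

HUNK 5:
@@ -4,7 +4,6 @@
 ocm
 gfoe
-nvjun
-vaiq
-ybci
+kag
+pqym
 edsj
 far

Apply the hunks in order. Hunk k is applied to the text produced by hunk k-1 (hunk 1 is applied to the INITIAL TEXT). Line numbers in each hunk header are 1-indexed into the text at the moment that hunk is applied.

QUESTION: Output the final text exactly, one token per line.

Answer: qjvij
unub
hoiih
ocm
gfoe
kag
pqym
edsj
far
obo
pyko
wrbes
hhz
keh

Derivation:
Hunk 1: at line 1 remove [jeo] add [unub,axdop] -> 14 lines: qjvij unub axdop jepdc vaiq ybci grqdp zqta far obo pyko wrbes hhz keh
Hunk 2: at line 5 remove [grqdp,zqta] add [edsj] -> 13 lines: qjvij unub axdop jepdc vaiq ybci edsj far obo pyko wrbes hhz keh
Hunk 3: at line 2 remove [axdop,jepdc] add [xlr,gfoe,nvjun] -> 14 lines: qjvij unub xlr gfoe nvjun vaiq ybci edsj far obo pyko wrbes hhz keh
Hunk 4: at line 1 remove [xlr] add [hoiih,ocm] -> 15 lines: qjvij unub hoiih ocm gfoe nvjun vaiq ybci edsj far obo pyko wrbes hhz keh
Hunk 5: at line 4 remove [nvjun,vaiq,ybci] add [kag,pqym] -> 14 lines: qjvij unub hoiih ocm gfoe kag pqym edsj far obo pyko wrbes hhz keh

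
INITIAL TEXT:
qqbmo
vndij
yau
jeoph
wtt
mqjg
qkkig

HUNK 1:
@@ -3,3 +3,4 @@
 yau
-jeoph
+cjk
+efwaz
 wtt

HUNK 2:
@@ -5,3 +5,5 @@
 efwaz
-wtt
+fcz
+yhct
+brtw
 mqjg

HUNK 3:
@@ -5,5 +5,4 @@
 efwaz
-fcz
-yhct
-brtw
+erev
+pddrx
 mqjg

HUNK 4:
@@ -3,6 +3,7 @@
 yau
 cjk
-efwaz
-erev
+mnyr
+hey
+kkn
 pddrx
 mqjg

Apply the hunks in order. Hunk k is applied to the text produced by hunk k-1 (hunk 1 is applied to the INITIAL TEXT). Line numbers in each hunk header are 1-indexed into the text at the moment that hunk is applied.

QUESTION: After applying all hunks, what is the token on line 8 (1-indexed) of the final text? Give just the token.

Answer: pddrx

Derivation:
Hunk 1: at line 3 remove [jeoph] add [cjk,efwaz] -> 8 lines: qqbmo vndij yau cjk efwaz wtt mqjg qkkig
Hunk 2: at line 5 remove [wtt] add [fcz,yhct,brtw] -> 10 lines: qqbmo vndij yau cjk efwaz fcz yhct brtw mqjg qkkig
Hunk 3: at line 5 remove [fcz,yhct,brtw] add [erev,pddrx] -> 9 lines: qqbmo vndij yau cjk efwaz erev pddrx mqjg qkkig
Hunk 4: at line 3 remove [efwaz,erev] add [mnyr,hey,kkn] -> 10 lines: qqbmo vndij yau cjk mnyr hey kkn pddrx mqjg qkkig
Final line 8: pddrx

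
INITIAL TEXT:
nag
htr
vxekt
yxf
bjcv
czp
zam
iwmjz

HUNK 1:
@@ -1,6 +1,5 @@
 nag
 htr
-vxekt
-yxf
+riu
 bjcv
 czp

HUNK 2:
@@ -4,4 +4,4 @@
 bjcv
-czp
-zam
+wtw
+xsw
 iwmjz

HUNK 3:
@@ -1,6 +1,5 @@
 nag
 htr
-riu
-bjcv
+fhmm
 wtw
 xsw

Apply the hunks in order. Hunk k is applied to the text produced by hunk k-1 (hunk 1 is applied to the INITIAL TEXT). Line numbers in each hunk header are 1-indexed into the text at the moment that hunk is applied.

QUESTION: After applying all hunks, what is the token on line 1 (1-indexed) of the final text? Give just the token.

Hunk 1: at line 1 remove [vxekt,yxf] add [riu] -> 7 lines: nag htr riu bjcv czp zam iwmjz
Hunk 2: at line 4 remove [czp,zam] add [wtw,xsw] -> 7 lines: nag htr riu bjcv wtw xsw iwmjz
Hunk 3: at line 1 remove [riu,bjcv] add [fhmm] -> 6 lines: nag htr fhmm wtw xsw iwmjz
Final line 1: nag

Answer: nag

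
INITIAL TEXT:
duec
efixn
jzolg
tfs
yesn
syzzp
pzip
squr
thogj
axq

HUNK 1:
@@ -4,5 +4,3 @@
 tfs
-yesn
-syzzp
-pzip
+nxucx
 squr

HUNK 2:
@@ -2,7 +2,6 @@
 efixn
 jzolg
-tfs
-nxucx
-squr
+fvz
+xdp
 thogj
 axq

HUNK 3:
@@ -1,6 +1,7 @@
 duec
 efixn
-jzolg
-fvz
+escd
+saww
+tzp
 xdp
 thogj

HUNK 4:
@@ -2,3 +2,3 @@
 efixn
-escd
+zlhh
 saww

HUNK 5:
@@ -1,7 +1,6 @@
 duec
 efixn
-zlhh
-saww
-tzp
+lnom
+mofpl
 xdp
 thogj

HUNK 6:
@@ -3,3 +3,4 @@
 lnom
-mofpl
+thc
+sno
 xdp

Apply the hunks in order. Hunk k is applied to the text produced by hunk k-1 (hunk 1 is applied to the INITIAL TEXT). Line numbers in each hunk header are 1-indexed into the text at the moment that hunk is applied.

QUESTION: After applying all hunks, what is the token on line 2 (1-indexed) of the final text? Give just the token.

Hunk 1: at line 4 remove [yesn,syzzp,pzip] add [nxucx] -> 8 lines: duec efixn jzolg tfs nxucx squr thogj axq
Hunk 2: at line 2 remove [tfs,nxucx,squr] add [fvz,xdp] -> 7 lines: duec efixn jzolg fvz xdp thogj axq
Hunk 3: at line 1 remove [jzolg,fvz] add [escd,saww,tzp] -> 8 lines: duec efixn escd saww tzp xdp thogj axq
Hunk 4: at line 2 remove [escd] add [zlhh] -> 8 lines: duec efixn zlhh saww tzp xdp thogj axq
Hunk 5: at line 1 remove [zlhh,saww,tzp] add [lnom,mofpl] -> 7 lines: duec efixn lnom mofpl xdp thogj axq
Hunk 6: at line 3 remove [mofpl] add [thc,sno] -> 8 lines: duec efixn lnom thc sno xdp thogj axq
Final line 2: efixn

Answer: efixn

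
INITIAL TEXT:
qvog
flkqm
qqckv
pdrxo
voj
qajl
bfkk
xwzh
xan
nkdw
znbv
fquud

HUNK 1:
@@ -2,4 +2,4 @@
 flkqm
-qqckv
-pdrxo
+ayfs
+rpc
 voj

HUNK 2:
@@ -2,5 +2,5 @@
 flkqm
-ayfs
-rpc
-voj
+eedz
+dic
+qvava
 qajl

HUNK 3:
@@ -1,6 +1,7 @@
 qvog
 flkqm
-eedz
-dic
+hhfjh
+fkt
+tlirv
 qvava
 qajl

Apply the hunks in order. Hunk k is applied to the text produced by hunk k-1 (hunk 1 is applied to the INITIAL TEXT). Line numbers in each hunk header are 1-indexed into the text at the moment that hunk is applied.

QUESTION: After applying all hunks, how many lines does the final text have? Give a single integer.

Hunk 1: at line 2 remove [qqckv,pdrxo] add [ayfs,rpc] -> 12 lines: qvog flkqm ayfs rpc voj qajl bfkk xwzh xan nkdw znbv fquud
Hunk 2: at line 2 remove [ayfs,rpc,voj] add [eedz,dic,qvava] -> 12 lines: qvog flkqm eedz dic qvava qajl bfkk xwzh xan nkdw znbv fquud
Hunk 3: at line 1 remove [eedz,dic] add [hhfjh,fkt,tlirv] -> 13 lines: qvog flkqm hhfjh fkt tlirv qvava qajl bfkk xwzh xan nkdw znbv fquud
Final line count: 13

Answer: 13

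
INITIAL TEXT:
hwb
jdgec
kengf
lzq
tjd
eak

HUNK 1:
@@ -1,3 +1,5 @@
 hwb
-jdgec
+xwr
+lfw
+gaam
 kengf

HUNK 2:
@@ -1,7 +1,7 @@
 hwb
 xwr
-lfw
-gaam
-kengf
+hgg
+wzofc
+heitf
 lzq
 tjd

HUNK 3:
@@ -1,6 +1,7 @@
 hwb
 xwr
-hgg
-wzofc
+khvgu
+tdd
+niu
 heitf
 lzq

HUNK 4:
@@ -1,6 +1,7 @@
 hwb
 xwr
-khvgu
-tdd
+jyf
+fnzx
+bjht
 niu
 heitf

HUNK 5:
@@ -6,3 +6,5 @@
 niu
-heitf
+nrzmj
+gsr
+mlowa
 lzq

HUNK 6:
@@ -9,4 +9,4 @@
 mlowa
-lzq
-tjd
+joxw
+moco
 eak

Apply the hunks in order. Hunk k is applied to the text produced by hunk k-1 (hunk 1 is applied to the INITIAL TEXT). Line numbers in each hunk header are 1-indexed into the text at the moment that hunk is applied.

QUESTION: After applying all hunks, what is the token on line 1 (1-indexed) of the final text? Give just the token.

Answer: hwb

Derivation:
Hunk 1: at line 1 remove [jdgec] add [xwr,lfw,gaam] -> 8 lines: hwb xwr lfw gaam kengf lzq tjd eak
Hunk 2: at line 1 remove [lfw,gaam,kengf] add [hgg,wzofc,heitf] -> 8 lines: hwb xwr hgg wzofc heitf lzq tjd eak
Hunk 3: at line 1 remove [hgg,wzofc] add [khvgu,tdd,niu] -> 9 lines: hwb xwr khvgu tdd niu heitf lzq tjd eak
Hunk 4: at line 1 remove [khvgu,tdd] add [jyf,fnzx,bjht] -> 10 lines: hwb xwr jyf fnzx bjht niu heitf lzq tjd eak
Hunk 5: at line 6 remove [heitf] add [nrzmj,gsr,mlowa] -> 12 lines: hwb xwr jyf fnzx bjht niu nrzmj gsr mlowa lzq tjd eak
Hunk 6: at line 9 remove [lzq,tjd] add [joxw,moco] -> 12 lines: hwb xwr jyf fnzx bjht niu nrzmj gsr mlowa joxw moco eak
Final line 1: hwb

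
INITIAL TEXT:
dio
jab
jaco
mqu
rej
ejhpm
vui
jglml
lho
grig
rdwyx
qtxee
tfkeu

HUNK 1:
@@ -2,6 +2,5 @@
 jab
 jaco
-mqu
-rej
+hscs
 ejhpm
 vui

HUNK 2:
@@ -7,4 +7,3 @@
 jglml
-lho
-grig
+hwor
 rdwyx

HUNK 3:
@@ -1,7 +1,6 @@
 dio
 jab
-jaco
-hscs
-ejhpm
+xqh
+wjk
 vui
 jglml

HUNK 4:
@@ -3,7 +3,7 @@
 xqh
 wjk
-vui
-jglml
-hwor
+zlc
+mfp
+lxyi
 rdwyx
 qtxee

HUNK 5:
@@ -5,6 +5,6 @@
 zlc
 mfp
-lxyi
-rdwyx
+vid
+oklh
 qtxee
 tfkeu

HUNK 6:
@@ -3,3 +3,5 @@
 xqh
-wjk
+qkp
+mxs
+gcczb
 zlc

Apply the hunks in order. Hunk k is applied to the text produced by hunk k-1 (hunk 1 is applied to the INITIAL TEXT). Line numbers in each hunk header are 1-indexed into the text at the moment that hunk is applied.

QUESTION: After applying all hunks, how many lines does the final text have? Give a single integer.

Answer: 12

Derivation:
Hunk 1: at line 2 remove [mqu,rej] add [hscs] -> 12 lines: dio jab jaco hscs ejhpm vui jglml lho grig rdwyx qtxee tfkeu
Hunk 2: at line 7 remove [lho,grig] add [hwor] -> 11 lines: dio jab jaco hscs ejhpm vui jglml hwor rdwyx qtxee tfkeu
Hunk 3: at line 1 remove [jaco,hscs,ejhpm] add [xqh,wjk] -> 10 lines: dio jab xqh wjk vui jglml hwor rdwyx qtxee tfkeu
Hunk 4: at line 3 remove [vui,jglml,hwor] add [zlc,mfp,lxyi] -> 10 lines: dio jab xqh wjk zlc mfp lxyi rdwyx qtxee tfkeu
Hunk 5: at line 5 remove [lxyi,rdwyx] add [vid,oklh] -> 10 lines: dio jab xqh wjk zlc mfp vid oklh qtxee tfkeu
Hunk 6: at line 3 remove [wjk] add [qkp,mxs,gcczb] -> 12 lines: dio jab xqh qkp mxs gcczb zlc mfp vid oklh qtxee tfkeu
Final line count: 12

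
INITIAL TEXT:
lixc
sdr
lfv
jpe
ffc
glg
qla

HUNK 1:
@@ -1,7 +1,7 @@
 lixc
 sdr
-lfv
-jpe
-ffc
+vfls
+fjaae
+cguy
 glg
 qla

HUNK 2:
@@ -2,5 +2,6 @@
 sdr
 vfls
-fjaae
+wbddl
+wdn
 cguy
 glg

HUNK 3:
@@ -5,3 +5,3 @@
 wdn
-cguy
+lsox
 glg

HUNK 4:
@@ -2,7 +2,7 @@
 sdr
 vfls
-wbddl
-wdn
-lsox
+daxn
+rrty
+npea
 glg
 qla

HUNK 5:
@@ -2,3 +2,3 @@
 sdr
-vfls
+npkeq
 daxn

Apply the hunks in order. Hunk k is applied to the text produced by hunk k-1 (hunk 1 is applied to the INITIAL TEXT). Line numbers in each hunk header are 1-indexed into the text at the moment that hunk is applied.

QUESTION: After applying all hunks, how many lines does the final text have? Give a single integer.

Answer: 8

Derivation:
Hunk 1: at line 1 remove [lfv,jpe,ffc] add [vfls,fjaae,cguy] -> 7 lines: lixc sdr vfls fjaae cguy glg qla
Hunk 2: at line 2 remove [fjaae] add [wbddl,wdn] -> 8 lines: lixc sdr vfls wbddl wdn cguy glg qla
Hunk 3: at line 5 remove [cguy] add [lsox] -> 8 lines: lixc sdr vfls wbddl wdn lsox glg qla
Hunk 4: at line 2 remove [wbddl,wdn,lsox] add [daxn,rrty,npea] -> 8 lines: lixc sdr vfls daxn rrty npea glg qla
Hunk 5: at line 2 remove [vfls] add [npkeq] -> 8 lines: lixc sdr npkeq daxn rrty npea glg qla
Final line count: 8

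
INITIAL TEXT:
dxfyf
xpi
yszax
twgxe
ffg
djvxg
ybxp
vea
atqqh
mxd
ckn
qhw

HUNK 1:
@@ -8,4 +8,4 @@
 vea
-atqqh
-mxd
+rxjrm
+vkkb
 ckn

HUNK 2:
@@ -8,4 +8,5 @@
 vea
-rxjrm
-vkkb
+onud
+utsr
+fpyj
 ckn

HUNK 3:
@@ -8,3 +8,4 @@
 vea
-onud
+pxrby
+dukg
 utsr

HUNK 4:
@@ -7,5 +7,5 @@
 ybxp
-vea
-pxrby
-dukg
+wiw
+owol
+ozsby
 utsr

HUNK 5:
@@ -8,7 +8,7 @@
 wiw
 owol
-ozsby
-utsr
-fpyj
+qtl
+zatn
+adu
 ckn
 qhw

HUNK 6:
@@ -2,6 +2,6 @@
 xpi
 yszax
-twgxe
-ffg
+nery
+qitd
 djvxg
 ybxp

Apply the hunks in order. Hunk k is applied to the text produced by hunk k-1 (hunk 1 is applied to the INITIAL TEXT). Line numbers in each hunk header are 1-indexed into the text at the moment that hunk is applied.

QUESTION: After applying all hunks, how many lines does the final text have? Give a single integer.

Hunk 1: at line 8 remove [atqqh,mxd] add [rxjrm,vkkb] -> 12 lines: dxfyf xpi yszax twgxe ffg djvxg ybxp vea rxjrm vkkb ckn qhw
Hunk 2: at line 8 remove [rxjrm,vkkb] add [onud,utsr,fpyj] -> 13 lines: dxfyf xpi yszax twgxe ffg djvxg ybxp vea onud utsr fpyj ckn qhw
Hunk 3: at line 8 remove [onud] add [pxrby,dukg] -> 14 lines: dxfyf xpi yszax twgxe ffg djvxg ybxp vea pxrby dukg utsr fpyj ckn qhw
Hunk 4: at line 7 remove [vea,pxrby,dukg] add [wiw,owol,ozsby] -> 14 lines: dxfyf xpi yszax twgxe ffg djvxg ybxp wiw owol ozsby utsr fpyj ckn qhw
Hunk 5: at line 8 remove [ozsby,utsr,fpyj] add [qtl,zatn,adu] -> 14 lines: dxfyf xpi yszax twgxe ffg djvxg ybxp wiw owol qtl zatn adu ckn qhw
Hunk 6: at line 2 remove [twgxe,ffg] add [nery,qitd] -> 14 lines: dxfyf xpi yszax nery qitd djvxg ybxp wiw owol qtl zatn adu ckn qhw
Final line count: 14

Answer: 14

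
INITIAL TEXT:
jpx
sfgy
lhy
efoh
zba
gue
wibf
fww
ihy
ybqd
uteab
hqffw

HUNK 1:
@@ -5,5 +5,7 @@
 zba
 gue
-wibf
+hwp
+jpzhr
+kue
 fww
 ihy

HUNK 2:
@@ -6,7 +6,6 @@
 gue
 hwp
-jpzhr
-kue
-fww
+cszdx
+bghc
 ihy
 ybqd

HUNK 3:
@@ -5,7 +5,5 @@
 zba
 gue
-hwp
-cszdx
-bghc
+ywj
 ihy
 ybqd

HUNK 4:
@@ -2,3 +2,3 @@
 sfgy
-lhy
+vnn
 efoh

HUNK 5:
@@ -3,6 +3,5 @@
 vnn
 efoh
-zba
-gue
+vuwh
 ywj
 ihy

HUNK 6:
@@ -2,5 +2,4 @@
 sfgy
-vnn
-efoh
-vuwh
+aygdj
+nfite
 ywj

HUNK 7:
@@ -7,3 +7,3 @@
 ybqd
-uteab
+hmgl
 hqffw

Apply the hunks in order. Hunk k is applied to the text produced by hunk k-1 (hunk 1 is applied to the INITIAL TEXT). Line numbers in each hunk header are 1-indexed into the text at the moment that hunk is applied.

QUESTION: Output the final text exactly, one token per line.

Hunk 1: at line 5 remove [wibf] add [hwp,jpzhr,kue] -> 14 lines: jpx sfgy lhy efoh zba gue hwp jpzhr kue fww ihy ybqd uteab hqffw
Hunk 2: at line 6 remove [jpzhr,kue,fww] add [cszdx,bghc] -> 13 lines: jpx sfgy lhy efoh zba gue hwp cszdx bghc ihy ybqd uteab hqffw
Hunk 3: at line 5 remove [hwp,cszdx,bghc] add [ywj] -> 11 lines: jpx sfgy lhy efoh zba gue ywj ihy ybqd uteab hqffw
Hunk 4: at line 2 remove [lhy] add [vnn] -> 11 lines: jpx sfgy vnn efoh zba gue ywj ihy ybqd uteab hqffw
Hunk 5: at line 3 remove [zba,gue] add [vuwh] -> 10 lines: jpx sfgy vnn efoh vuwh ywj ihy ybqd uteab hqffw
Hunk 6: at line 2 remove [vnn,efoh,vuwh] add [aygdj,nfite] -> 9 lines: jpx sfgy aygdj nfite ywj ihy ybqd uteab hqffw
Hunk 7: at line 7 remove [uteab] add [hmgl] -> 9 lines: jpx sfgy aygdj nfite ywj ihy ybqd hmgl hqffw

Answer: jpx
sfgy
aygdj
nfite
ywj
ihy
ybqd
hmgl
hqffw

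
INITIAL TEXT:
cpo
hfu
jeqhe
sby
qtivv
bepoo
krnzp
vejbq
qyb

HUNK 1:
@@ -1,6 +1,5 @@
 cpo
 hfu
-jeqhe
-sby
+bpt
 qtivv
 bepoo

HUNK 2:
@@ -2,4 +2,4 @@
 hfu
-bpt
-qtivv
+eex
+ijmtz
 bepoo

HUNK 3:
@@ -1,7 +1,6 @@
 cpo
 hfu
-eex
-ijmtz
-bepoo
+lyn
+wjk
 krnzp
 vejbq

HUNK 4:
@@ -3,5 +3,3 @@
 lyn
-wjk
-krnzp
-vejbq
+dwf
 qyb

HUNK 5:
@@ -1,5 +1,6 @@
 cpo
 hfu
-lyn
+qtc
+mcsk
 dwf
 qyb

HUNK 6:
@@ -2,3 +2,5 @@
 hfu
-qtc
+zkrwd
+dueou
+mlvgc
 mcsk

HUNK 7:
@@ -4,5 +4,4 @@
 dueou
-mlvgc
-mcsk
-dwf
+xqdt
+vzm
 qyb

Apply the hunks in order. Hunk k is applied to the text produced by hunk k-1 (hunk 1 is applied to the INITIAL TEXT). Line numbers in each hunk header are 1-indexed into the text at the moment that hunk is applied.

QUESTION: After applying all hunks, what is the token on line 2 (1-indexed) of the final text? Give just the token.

Hunk 1: at line 1 remove [jeqhe,sby] add [bpt] -> 8 lines: cpo hfu bpt qtivv bepoo krnzp vejbq qyb
Hunk 2: at line 2 remove [bpt,qtivv] add [eex,ijmtz] -> 8 lines: cpo hfu eex ijmtz bepoo krnzp vejbq qyb
Hunk 3: at line 1 remove [eex,ijmtz,bepoo] add [lyn,wjk] -> 7 lines: cpo hfu lyn wjk krnzp vejbq qyb
Hunk 4: at line 3 remove [wjk,krnzp,vejbq] add [dwf] -> 5 lines: cpo hfu lyn dwf qyb
Hunk 5: at line 1 remove [lyn] add [qtc,mcsk] -> 6 lines: cpo hfu qtc mcsk dwf qyb
Hunk 6: at line 2 remove [qtc] add [zkrwd,dueou,mlvgc] -> 8 lines: cpo hfu zkrwd dueou mlvgc mcsk dwf qyb
Hunk 7: at line 4 remove [mlvgc,mcsk,dwf] add [xqdt,vzm] -> 7 lines: cpo hfu zkrwd dueou xqdt vzm qyb
Final line 2: hfu

Answer: hfu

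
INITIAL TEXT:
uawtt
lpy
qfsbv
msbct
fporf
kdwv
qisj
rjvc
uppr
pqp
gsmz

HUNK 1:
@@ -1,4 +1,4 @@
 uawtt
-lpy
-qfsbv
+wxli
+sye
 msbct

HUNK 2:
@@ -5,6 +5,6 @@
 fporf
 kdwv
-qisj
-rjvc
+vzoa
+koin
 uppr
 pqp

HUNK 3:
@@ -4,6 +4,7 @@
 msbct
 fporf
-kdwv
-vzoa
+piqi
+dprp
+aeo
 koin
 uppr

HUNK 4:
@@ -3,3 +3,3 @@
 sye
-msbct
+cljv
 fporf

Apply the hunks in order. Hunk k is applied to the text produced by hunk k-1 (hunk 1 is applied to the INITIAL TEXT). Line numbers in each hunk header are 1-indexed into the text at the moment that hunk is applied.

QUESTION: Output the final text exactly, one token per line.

Answer: uawtt
wxli
sye
cljv
fporf
piqi
dprp
aeo
koin
uppr
pqp
gsmz

Derivation:
Hunk 1: at line 1 remove [lpy,qfsbv] add [wxli,sye] -> 11 lines: uawtt wxli sye msbct fporf kdwv qisj rjvc uppr pqp gsmz
Hunk 2: at line 5 remove [qisj,rjvc] add [vzoa,koin] -> 11 lines: uawtt wxli sye msbct fporf kdwv vzoa koin uppr pqp gsmz
Hunk 3: at line 4 remove [kdwv,vzoa] add [piqi,dprp,aeo] -> 12 lines: uawtt wxli sye msbct fporf piqi dprp aeo koin uppr pqp gsmz
Hunk 4: at line 3 remove [msbct] add [cljv] -> 12 lines: uawtt wxli sye cljv fporf piqi dprp aeo koin uppr pqp gsmz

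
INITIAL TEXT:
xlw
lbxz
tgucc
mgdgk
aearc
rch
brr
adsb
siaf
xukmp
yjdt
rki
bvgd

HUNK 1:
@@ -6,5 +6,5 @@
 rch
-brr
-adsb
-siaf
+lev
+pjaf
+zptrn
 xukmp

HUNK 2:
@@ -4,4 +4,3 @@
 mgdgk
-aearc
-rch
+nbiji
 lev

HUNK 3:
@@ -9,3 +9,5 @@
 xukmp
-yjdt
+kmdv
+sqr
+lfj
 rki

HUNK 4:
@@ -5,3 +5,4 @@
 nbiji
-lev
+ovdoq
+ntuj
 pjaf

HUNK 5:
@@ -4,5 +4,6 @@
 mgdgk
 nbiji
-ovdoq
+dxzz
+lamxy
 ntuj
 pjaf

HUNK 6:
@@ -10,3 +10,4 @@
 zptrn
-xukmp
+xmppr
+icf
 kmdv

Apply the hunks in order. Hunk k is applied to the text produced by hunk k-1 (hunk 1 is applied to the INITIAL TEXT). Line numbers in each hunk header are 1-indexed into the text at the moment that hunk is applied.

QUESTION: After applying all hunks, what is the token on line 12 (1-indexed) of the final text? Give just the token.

Answer: icf

Derivation:
Hunk 1: at line 6 remove [brr,adsb,siaf] add [lev,pjaf,zptrn] -> 13 lines: xlw lbxz tgucc mgdgk aearc rch lev pjaf zptrn xukmp yjdt rki bvgd
Hunk 2: at line 4 remove [aearc,rch] add [nbiji] -> 12 lines: xlw lbxz tgucc mgdgk nbiji lev pjaf zptrn xukmp yjdt rki bvgd
Hunk 3: at line 9 remove [yjdt] add [kmdv,sqr,lfj] -> 14 lines: xlw lbxz tgucc mgdgk nbiji lev pjaf zptrn xukmp kmdv sqr lfj rki bvgd
Hunk 4: at line 5 remove [lev] add [ovdoq,ntuj] -> 15 lines: xlw lbxz tgucc mgdgk nbiji ovdoq ntuj pjaf zptrn xukmp kmdv sqr lfj rki bvgd
Hunk 5: at line 4 remove [ovdoq] add [dxzz,lamxy] -> 16 lines: xlw lbxz tgucc mgdgk nbiji dxzz lamxy ntuj pjaf zptrn xukmp kmdv sqr lfj rki bvgd
Hunk 6: at line 10 remove [xukmp] add [xmppr,icf] -> 17 lines: xlw lbxz tgucc mgdgk nbiji dxzz lamxy ntuj pjaf zptrn xmppr icf kmdv sqr lfj rki bvgd
Final line 12: icf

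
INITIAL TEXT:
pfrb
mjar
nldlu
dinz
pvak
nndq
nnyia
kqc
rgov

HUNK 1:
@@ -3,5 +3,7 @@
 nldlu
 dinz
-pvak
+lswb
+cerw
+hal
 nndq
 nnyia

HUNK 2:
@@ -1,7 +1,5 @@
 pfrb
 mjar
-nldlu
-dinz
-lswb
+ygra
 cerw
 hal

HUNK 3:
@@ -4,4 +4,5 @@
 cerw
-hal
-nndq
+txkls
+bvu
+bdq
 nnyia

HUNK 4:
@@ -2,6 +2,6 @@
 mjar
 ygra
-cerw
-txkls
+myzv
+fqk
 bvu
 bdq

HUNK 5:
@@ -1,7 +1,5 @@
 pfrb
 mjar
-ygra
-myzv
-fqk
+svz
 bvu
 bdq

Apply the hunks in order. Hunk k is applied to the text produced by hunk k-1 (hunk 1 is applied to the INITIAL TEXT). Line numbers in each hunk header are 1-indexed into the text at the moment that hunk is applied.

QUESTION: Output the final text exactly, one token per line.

Hunk 1: at line 3 remove [pvak] add [lswb,cerw,hal] -> 11 lines: pfrb mjar nldlu dinz lswb cerw hal nndq nnyia kqc rgov
Hunk 2: at line 1 remove [nldlu,dinz,lswb] add [ygra] -> 9 lines: pfrb mjar ygra cerw hal nndq nnyia kqc rgov
Hunk 3: at line 4 remove [hal,nndq] add [txkls,bvu,bdq] -> 10 lines: pfrb mjar ygra cerw txkls bvu bdq nnyia kqc rgov
Hunk 4: at line 2 remove [cerw,txkls] add [myzv,fqk] -> 10 lines: pfrb mjar ygra myzv fqk bvu bdq nnyia kqc rgov
Hunk 5: at line 1 remove [ygra,myzv,fqk] add [svz] -> 8 lines: pfrb mjar svz bvu bdq nnyia kqc rgov

Answer: pfrb
mjar
svz
bvu
bdq
nnyia
kqc
rgov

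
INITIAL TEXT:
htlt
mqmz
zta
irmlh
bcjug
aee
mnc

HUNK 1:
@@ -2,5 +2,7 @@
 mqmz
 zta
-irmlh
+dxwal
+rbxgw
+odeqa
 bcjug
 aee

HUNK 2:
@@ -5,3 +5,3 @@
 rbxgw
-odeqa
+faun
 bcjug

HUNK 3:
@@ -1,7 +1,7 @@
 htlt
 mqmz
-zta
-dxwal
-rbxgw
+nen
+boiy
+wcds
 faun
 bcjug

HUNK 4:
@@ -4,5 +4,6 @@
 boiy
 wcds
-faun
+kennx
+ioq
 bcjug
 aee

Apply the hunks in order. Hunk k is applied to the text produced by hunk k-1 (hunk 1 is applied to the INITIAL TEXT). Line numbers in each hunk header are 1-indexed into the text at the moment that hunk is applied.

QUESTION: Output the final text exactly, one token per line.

Answer: htlt
mqmz
nen
boiy
wcds
kennx
ioq
bcjug
aee
mnc

Derivation:
Hunk 1: at line 2 remove [irmlh] add [dxwal,rbxgw,odeqa] -> 9 lines: htlt mqmz zta dxwal rbxgw odeqa bcjug aee mnc
Hunk 2: at line 5 remove [odeqa] add [faun] -> 9 lines: htlt mqmz zta dxwal rbxgw faun bcjug aee mnc
Hunk 3: at line 1 remove [zta,dxwal,rbxgw] add [nen,boiy,wcds] -> 9 lines: htlt mqmz nen boiy wcds faun bcjug aee mnc
Hunk 4: at line 4 remove [faun] add [kennx,ioq] -> 10 lines: htlt mqmz nen boiy wcds kennx ioq bcjug aee mnc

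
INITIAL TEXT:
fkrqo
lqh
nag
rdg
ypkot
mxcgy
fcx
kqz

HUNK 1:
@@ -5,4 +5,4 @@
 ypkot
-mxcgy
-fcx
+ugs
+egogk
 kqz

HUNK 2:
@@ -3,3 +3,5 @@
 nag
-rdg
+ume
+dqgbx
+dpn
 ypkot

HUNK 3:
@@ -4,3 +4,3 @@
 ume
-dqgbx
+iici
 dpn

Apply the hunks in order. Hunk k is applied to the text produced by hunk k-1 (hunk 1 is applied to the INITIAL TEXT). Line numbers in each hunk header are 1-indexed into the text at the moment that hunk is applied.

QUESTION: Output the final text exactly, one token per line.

Answer: fkrqo
lqh
nag
ume
iici
dpn
ypkot
ugs
egogk
kqz

Derivation:
Hunk 1: at line 5 remove [mxcgy,fcx] add [ugs,egogk] -> 8 lines: fkrqo lqh nag rdg ypkot ugs egogk kqz
Hunk 2: at line 3 remove [rdg] add [ume,dqgbx,dpn] -> 10 lines: fkrqo lqh nag ume dqgbx dpn ypkot ugs egogk kqz
Hunk 3: at line 4 remove [dqgbx] add [iici] -> 10 lines: fkrqo lqh nag ume iici dpn ypkot ugs egogk kqz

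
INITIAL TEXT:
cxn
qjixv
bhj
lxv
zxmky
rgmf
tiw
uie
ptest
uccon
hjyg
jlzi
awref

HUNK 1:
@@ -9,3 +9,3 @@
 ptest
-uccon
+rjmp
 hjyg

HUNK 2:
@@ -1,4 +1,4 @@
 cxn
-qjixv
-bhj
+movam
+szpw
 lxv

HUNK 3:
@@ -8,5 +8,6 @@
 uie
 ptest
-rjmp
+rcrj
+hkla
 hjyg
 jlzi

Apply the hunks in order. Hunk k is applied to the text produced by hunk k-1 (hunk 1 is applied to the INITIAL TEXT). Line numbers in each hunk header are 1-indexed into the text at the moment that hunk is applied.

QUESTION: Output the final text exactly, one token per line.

Hunk 1: at line 9 remove [uccon] add [rjmp] -> 13 lines: cxn qjixv bhj lxv zxmky rgmf tiw uie ptest rjmp hjyg jlzi awref
Hunk 2: at line 1 remove [qjixv,bhj] add [movam,szpw] -> 13 lines: cxn movam szpw lxv zxmky rgmf tiw uie ptest rjmp hjyg jlzi awref
Hunk 3: at line 8 remove [rjmp] add [rcrj,hkla] -> 14 lines: cxn movam szpw lxv zxmky rgmf tiw uie ptest rcrj hkla hjyg jlzi awref

Answer: cxn
movam
szpw
lxv
zxmky
rgmf
tiw
uie
ptest
rcrj
hkla
hjyg
jlzi
awref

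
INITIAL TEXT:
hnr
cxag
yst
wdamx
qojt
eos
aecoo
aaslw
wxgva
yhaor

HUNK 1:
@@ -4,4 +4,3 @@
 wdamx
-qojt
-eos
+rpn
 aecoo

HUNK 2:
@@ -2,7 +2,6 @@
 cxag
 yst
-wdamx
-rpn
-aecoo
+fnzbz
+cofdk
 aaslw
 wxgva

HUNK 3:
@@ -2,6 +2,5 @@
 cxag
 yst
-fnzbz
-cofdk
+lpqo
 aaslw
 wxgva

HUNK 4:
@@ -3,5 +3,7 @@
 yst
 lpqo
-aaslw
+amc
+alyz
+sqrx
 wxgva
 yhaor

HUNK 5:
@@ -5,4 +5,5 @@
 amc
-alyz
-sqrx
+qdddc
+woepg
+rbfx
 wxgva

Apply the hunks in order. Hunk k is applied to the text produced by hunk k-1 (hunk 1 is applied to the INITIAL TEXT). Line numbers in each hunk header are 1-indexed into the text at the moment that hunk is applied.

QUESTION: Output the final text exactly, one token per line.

Answer: hnr
cxag
yst
lpqo
amc
qdddc
woepg
rbfx
wxgva
yhaor

Derivation:
Hunk 1: at line 4 remove [qojt,eos] add [rpn] -> 9 lines: hnr cxag yst wdamx rpn aecoo aaslw wxgva yhaor
Hunk 2: at line 2 remove [wdamx,rpn,aecoo] add [fnzbz,cofdk] -> 8 lines: hnr cxag yst fnzbz cofdk aaslw wxgva yhaor
Hunk 3: at line 2 remove [fnzbz,cofdk] add [lpqo] -> 7 lines: hnr cxag yst lpqo aaslw wxgva yhaor
Hunk 4: at line 3 remove [aaslw] add [amc,alyz,sqrx] -> 9 lines: hnr cxag yst lpqo amc alyz sqrx wxgva yhaor
Hunk 5: at line 5 remove [alyz,sqrx] add [qdddc,woepg,rbfx] -> 10 lines: hnr cxag yst lpqo amc qdddc woepg rbfx wxgva yhaor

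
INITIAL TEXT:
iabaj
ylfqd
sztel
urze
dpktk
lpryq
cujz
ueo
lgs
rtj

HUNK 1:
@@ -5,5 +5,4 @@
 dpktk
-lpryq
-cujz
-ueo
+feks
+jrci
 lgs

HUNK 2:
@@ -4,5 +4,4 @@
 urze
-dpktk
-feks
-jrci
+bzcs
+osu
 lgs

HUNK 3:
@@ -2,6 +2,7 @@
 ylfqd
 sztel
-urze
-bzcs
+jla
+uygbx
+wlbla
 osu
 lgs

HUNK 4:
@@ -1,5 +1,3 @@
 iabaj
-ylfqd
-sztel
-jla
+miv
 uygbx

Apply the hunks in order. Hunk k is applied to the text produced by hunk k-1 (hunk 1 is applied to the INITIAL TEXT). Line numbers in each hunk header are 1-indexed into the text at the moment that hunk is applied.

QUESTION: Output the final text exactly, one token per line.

Hunk 1: at line 5 remove [lpryq,cujz,ueo] add [feks,jrci] -> 9 lines: iabaj ylfqd sztel urze dpktk feks jrci lgs rtj
Hunk 2: at line 4 remove [dpktk,feks,jrci] add [bzcs,osu] -> 8 lines: iabaj ylfqd sztel urze bzcs osu lgs rtj
Hunk 3: at line 2 remove [urze,bzcs] add [jla,uygbx,wlbla] -> 9 lines: iabaj ylfqd sztel jla uygbx wlbla osu lgs rtj
Hunk 4: at line 1 remove [ylfqd,sztel,jla] add [miv] -> 7 lines: iabaj miv uygbx wlbla osu lgs rtj

Answer: iabaj
miv
uygbx
wlbla
osu
lgs
rtj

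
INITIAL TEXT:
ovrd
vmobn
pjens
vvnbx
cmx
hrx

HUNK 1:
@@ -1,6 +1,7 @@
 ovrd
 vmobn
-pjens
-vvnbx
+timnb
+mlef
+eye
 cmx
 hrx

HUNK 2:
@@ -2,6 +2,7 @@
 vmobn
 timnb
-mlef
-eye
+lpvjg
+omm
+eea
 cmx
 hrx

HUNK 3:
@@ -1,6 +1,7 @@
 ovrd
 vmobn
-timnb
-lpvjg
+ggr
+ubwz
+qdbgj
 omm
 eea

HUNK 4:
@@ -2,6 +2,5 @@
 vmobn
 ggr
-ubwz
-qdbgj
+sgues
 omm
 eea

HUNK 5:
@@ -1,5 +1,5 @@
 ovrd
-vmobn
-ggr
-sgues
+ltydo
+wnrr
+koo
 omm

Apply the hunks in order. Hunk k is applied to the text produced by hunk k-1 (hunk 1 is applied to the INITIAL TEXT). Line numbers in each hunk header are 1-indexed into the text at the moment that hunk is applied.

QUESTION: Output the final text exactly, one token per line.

Hunk 1: at line 1 remove [pjens,vvnbx] add [timnb,mlef,eye] -> 7 lines: ovrd vmobn timnb mlef eye cmx hrx
Hunk 2: at line 2 remove [mlef,eye] add [lpvjg,omm,eea] -> 8 lines: ovrd vmobn timnb lpvjg omm eea cmx hrx
Hunk 3: at line 1 remove [timnb,lpvjg] add [ggr,ubwz,qdbgj] -> 9 lines: ovrd vmobn ggr ubwz qdbgj omm eea cmx hrx
Hunk 4: at line 2 remove [ubwz,qdbgj] add [sgues] -> 8 lines: ovrd vmobn ggr sgues omm eea cmx hrx
Hunk 5: at line 1 remove [vmobn,ggr,sgues] add [ltydo,wnrr,koo] -> 8 lines: ovrd ltydo wnrr koo omm eea cmx hrx

Answer: ovrd
ltydo
wnrr
koo
omm
eea
cmx
hrx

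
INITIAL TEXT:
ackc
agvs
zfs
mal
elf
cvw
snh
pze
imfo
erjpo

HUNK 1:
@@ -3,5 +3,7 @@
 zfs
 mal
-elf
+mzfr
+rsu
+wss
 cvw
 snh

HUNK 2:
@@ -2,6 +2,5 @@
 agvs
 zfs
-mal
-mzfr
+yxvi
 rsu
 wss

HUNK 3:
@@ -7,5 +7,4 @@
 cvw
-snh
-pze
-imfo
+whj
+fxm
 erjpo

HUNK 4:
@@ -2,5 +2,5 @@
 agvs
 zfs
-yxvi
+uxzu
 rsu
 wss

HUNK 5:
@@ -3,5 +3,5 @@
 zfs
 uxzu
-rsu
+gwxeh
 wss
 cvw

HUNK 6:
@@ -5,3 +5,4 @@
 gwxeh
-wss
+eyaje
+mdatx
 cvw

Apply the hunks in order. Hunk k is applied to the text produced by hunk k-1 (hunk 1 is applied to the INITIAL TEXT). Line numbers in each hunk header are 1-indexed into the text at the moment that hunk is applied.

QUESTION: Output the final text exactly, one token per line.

Hunk 1: at line 3 remove [elf] add [mzfr,rsu,wss] -> 12 lines: ackc agvs zfs mal mzfr rsu wss cvw snh pze imfo erjpo
Hunk 2: at line 2 remove [mal,mzfr] add [yxvi] -> 11 lines: ackc agvs zfs yxvi rsu wss cvw snh pze imfo erjpo
Hunk 3: at line 7 remove [snh,pze,imfo] add [whj,fxm] -> 10 lines: ackc agvs zfs yxvi rsu wss cvw whj fxm erjpo
Hunk 4: at line 2 remove [yxvi] add [uxzu] -> 10 lines: ackc agvs zfs uxzu rsu wss cvw whj fxm erjpo
Hunk 5: at line 3 remove [rsu] add [gwxeh] -> 10 lines: ackc agvs zfs uxzu gwxeh wss cvw whj fxm erjpo
Hunk 6: at line 5 remove [wss] add [eyaje,mdatx] -> 11 lines: ackc agvs zfs uxzu gwxeh eyaje mdatx cvw whj fxm erjpo

Answer: ackc
agvs
zfs
uxzu
gwxeh
eyaje
mdatx
cvw
whj
fxm
erjpo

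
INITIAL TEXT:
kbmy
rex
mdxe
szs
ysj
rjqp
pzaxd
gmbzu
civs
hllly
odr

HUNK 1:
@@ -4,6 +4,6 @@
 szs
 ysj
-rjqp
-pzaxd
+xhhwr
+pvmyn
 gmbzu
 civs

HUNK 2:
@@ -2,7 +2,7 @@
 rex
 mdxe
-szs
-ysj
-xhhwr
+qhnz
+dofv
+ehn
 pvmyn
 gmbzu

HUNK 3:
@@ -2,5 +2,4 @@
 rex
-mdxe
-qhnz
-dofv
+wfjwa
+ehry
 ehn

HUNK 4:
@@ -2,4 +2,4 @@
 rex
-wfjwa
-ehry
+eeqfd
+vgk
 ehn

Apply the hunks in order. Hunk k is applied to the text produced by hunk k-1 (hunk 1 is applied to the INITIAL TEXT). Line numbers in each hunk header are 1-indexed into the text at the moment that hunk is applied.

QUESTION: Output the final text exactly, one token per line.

Answer: kbmy
rex
eeqfd
vgk
ehn
pvmyn
gmbzu
civs
hllly
odr

Derivation:
Hunk 1: at line 4 remove [rjqp,pzaxd] add [xhhwr,pvmyn] -> 11 lines: kbmy rex mdxe szs ysj xhhwr pvmyn gmbzu civs hllly odr
Hunk 2: at line 2 remove [szs,ysj,xhhwr] add [qhnz,dofv,ehn] -> 11 lines: kbmy rex mdxe qhnz dofv ehn pvmyn gmbzu civs hllly odr
Hunk 3: at line 2 remove [mdxe,qhnz,dofv] add [wfjwa,ehry] -> 10 lines: kbmy rex wfjwa ehry ehn pvmyn gmbzu civs hllly odr
Hunk 4: at line 2 remove [wfjwa,ehry] add [eeqfd,vgk] -> 10 lines: kbmy rex eeqfd vgk ehn pvmyn gmbzu civs hllly odr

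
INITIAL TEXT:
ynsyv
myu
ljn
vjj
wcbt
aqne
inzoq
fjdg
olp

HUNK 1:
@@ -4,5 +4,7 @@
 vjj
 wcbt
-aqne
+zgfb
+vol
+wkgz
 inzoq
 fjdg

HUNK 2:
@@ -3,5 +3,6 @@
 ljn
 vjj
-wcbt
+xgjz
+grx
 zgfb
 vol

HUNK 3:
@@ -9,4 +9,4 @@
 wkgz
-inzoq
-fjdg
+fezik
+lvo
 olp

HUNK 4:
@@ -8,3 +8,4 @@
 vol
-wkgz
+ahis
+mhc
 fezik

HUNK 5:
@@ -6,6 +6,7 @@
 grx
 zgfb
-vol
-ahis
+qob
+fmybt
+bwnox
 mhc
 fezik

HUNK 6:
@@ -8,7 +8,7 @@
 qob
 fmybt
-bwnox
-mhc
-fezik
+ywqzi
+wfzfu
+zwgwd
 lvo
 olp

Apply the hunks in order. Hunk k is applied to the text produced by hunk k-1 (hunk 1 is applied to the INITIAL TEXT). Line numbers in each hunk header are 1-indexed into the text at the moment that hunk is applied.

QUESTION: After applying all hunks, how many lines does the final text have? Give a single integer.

Answer: 14

Derivation:
Hunk 1: at line 4 remove [aqne] add [zgfb,vol,wkgz] -> 11 lines: ynsyv myu ljn vjj wcbt zgfb vol wkgz inzoq fjdg olp
Hunk 2: at line 3 remove [wcbt] add [xgjz,grx] -> 12 lines: ynsyv myu ljn vjj xgjz grx zgfb vol wkgz inzoq fjdg olp
Hunk 3: at line 9 remove [inzoq,fjdg] add [fezik,lvo] -> 12 lines: ynsyv myu ljn vjj xgjz grx zgfb vol wkgz fezik lvo olp
Hunk 4: at line 8 remove [wkgz] add [ahis,mhc] -> 13 lines: ynsyv myu ljn vjj xgjz grx zgfb vol ahis mhc fezik lvo olp
Hunk 5: at line 6 remove [vol,ahis] add [qob,fmybt,bwnox] -> 14 lines: ynsyv myu ljn vjj xgjz grx zgfb qob fmybt bwnox mhc fezik lvo olp
Hunk 6: at line 8 remove [bwnox,mhc,fezik] add [ywqzi,wfzfu,zwgwd] -> 14 lines: ynsyv myu ljn vjj xgjz grx zgfb qob fmybt ywqzi wfzfu zwgwd lvo olp
Final line count: 14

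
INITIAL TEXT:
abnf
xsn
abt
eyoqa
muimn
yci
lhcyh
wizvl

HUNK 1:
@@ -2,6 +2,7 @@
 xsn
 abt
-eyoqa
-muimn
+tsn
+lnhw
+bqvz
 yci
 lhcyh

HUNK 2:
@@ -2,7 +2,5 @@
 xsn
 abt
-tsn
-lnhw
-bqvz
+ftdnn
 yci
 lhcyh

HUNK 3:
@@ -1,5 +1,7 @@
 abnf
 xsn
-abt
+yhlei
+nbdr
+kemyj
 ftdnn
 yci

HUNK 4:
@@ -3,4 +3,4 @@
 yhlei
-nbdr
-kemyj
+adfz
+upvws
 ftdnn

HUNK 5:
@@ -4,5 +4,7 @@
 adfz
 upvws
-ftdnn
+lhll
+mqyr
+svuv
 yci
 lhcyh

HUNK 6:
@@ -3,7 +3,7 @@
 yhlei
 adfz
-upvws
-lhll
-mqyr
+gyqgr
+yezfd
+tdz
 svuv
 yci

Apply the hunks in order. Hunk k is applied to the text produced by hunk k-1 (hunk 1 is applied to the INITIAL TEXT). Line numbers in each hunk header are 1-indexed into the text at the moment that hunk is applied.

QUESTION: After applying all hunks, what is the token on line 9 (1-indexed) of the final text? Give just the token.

Hunk 1: at line 2 remove [eyoqa,muimn] add [tsn,lnhw,bqvz] -> 9 lines: abnf xsn abt tsn lnhw bqvz yci lhcyh wizvl
Hunk 2: at line 2 remove [tsn,lnhw,bqvz] add [ftdnn] -> 7 lines: abnf xsn abt ftdnn yci lhcyh wizvl
Hunk 3: at line 1 remove [abt] add [yhlei,nbdr,kemyj] -> 9 lines: abnf xsn yhlei nbdr kemyj ftdnn yci lhcyh wizvl
Hunk 4: at line 3 remove [nbdr,kemyj] add [adfz,upvws] -> 9 lines: abnf xsn yhlei adfz upvws ftdnn yci lhcyh wizvl
Hunk 5: at line 4 remove [ftdnn] add [lhll,mqyr,svuv] -> 11 lines: abnf xsn yhlei adfz upvws lhll mqyr svuv yci lhcyh wizvl
Hunk 6: at line 3 remove [upvws,lhll,mqyr] add [gyqgr,yezfd,tdz] -> 11 lines: abnf xsn yhlei adfz gyqgr yezfd tdz svuv yci lhcyh wizvl
Final line 9: yci

Answer: yci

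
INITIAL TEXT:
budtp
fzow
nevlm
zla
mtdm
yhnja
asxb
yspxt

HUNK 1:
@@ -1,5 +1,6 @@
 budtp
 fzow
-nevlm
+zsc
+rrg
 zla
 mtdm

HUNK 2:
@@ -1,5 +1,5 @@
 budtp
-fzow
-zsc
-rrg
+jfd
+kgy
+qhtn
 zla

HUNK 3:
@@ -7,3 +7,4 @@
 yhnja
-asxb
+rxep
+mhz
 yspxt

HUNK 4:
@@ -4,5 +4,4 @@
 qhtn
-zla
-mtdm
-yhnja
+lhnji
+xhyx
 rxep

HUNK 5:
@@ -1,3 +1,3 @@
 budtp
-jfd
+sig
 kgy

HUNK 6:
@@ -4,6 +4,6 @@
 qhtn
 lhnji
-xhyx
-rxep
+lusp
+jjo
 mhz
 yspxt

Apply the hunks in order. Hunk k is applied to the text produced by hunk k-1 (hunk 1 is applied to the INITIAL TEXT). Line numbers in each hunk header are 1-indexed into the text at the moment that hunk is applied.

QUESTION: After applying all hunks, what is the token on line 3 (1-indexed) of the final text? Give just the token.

Hunk 1: at line 1 remove [nevlm] add [zsc,rrg] -> 9 lines: budtp fzow zsc rrg zla mtdm yhnja asxb yspxt
Hunk 2: at line 1 remove [fzow,zsc,rrg] add [jfd,kgy,qhtn] -> 9 lines: budtp jfd kgy qhtn zla mtdm yhnja asxb yspxt
Hunk 3: at line 7 remove [asxb] add [rxep,mhz] -> 10 lines: budtp jfd kgy qhtn zla mtdm yhnja rxep mhz yspxt
Hunk 4: at line 4 remove [zla,mtdm,yhnja] add [lhnji,xhyx] -> 9 lines: budtp jfd kgy qhtn lhnji xhyx rxep mhz yspxt
Hunk 5: at line 1 remove [jfd] add [sig] -> 9 lines: budtp sig kgy qhtn lhnji xhyx rxep mhz yspxt
Hunk 6: at line 4 remove [xhyx,rxep] add [lusp,jjo] -> 9 lines: budtp sig kgy qhtn lhnji lusp jjo mhz yspxt
Final line 3: kgy

Answer: kgy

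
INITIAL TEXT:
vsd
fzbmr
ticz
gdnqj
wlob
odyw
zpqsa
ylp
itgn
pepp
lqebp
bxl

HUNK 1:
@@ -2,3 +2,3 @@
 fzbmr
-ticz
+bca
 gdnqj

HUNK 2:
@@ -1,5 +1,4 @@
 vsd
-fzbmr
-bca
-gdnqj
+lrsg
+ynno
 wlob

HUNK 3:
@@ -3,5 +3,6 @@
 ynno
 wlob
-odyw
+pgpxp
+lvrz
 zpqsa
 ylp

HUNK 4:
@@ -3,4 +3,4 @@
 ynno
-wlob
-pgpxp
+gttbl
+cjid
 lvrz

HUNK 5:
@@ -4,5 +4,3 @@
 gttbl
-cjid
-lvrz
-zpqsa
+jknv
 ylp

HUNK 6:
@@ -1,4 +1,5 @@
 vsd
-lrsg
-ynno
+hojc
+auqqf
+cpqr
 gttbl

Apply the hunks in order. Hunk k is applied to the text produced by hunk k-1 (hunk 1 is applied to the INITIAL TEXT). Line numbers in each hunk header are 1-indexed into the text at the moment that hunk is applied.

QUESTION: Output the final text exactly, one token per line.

Hunk 1: at line 2 remove [ticz] add [bca] -> 12 lines: vsd fzbmr bca gdnqj wlob odyw zpqsa ylp itgn pepp lqebp bxl
Hunk 2: at line 1 remove [fzbmr,bca,gdnqj] add [lrsg,ynno] -> 11 lines: vsd lrsg ynno wlob odyw zpqsa ylp itgn pepp lqebp bxl
Hunk 3: at line 3 remove [odyw] add [pgpxp,lvrz] -> 12 lines: vsd lrsg ynno wlob pgpxp lvrz zpqsa ylp itgn pepp lqebp bxl
Hunk 4: at line 3 remove [wlob,pgpxp] add [gttbl,cjid] -> 12 lines: vsd lrsg ynno gttbl cjid lvrz zpqsa ylp itgn pepp lqebp bxl
Hunk 5: at line 4 remove [cjid,lvrz,zpqsa] add [jknv] -> 10 lines: vsd lrsg ynno gttbl jknv ylp itgn pepp lqebp bxl
Hunk 6: at line 1 remove [lrsg,ynno] add [hojc,auqqf,cpqr] -> 11 lines: vsd hojc auqqf cpqr gttbl jknv ylp itgn pepp lqebp bxl

Answer: vsd
hojc
auqqf
cpqr
gttbl
jknv
ylp
itgn
pepp
lqebp
bxl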